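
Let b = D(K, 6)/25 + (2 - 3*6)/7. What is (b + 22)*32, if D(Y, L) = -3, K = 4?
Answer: 109728/175 ≈ 627.02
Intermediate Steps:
b = -421/175 (b = -3/25 + (2 - 3*6)/7 = -3*1/25 + (2 - 18)*(⅐) = -3/25 - 16*⅐ = -3/25 - 16/7 = -421/175 ≈ -2.4057)
(b + 22)*32 = (-421/175 + 22)*32 = (3429/175)*32 = 109728/175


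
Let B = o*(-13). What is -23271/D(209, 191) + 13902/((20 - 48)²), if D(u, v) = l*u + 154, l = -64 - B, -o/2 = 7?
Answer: 13051089/717640 ≈ 18.186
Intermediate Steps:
o = -14 (o = -2*7 = -14)
B = 182 (B = -14*(-13) = 182)
l = -246 (l = -64 - 1*182 = -64 - 182 = -246)
D(u, v) = 154 - 246*u (D(u, v) = -246*u + 154 = 154 - 246*u)
-23271/D(209, 191) + 13902/((20 - 48)²) = -23271/(154 - 246*209) + 13902/((20 - 48)²) = -23271/(154 - 51414) + 13902/((-28)²) = -23271/(-51260) + 13902/784 = -23271*(-1/51260) + 13902*(1/784) = 23271/51260 + 993/56 = 13051089/717640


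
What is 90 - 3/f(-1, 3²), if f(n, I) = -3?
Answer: 91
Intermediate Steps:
90 - 3/f(-1, 3²) = 90 - 3/(-3) = 90 - (-1)*3/3 = 90 - 1*(-1) = 90 + 1 = 91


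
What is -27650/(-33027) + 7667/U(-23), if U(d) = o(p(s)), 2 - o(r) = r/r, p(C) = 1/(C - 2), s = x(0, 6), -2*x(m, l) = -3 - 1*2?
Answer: 253245659/33027 ≈ 7667.8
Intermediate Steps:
x(m, l) = 5/2 (x(m, l) = -(-3 - 1*2)/2 = -(-3 - 2)/2 = -½*(-5) = 5/2)
s = 5/2 ≈ 2.5000
p(C) = 1/(-2 + C)
o(r) = 1 (o(r) = 2 - r/r = 2 - 1*1 = 2 - 1 = 1)
U(d) = 1
-27650/(-33027) + 7667/U(-23) = -27650/(-33027) + 7667/1 = -27650*(-1/33027) + 7667*1 = 27650/33027 + 7667 = 253245659/33027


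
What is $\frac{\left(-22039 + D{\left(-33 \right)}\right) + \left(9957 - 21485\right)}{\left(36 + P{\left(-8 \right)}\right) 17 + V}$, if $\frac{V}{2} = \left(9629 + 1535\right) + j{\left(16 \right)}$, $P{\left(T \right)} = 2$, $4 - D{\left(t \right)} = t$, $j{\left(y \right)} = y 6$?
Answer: $- \frac{16765}{11583} \approx -1.4474$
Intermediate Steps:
$j{\left(y \right)} = 6 y$
$D{\left(t \right)} = 4 - t$
$V = 22520$ ($V = 2 \left(\left(9629 + 1535\right) + 6 \cdot 16\right) = 2 \left(11164 + 96\right) = 2 \cdot 11260 = 22520$)
$\frac{\left(-22039 + D{\left(-33 \right)}\right) + \left(9957 - 21485\right)}{\left(36 + P{\left(-8 \right)}\right) 17 + V} = \frac{\left(-22039 + \left(4 - -33\right)\right) + \left(9957 - 21485\right)}{\left(36 + 2\right) 17 + 22520} = \frac{\left(-22039 + \left(4 + 33\right)\right) + \left(9957 - 21485\right)}{38 \cdot 17 + 22520} = \frac{\left(-22039 + 37\right) - 11528}{646 + 22520} = \frac{-22002 - 11528}{23166} = \left(-33530\right) \frac{1}{23166} = - \frac{16765}{11583}$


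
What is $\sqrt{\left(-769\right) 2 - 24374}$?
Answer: $2 i \sqrt{6478} \approx 160.97 i$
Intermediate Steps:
$\sqrt{\left(-769\right) 2 - 24374} = \sqrt{-1538 - 24374} = \sqrt{-25912} = 2 i \sqrt{6478}$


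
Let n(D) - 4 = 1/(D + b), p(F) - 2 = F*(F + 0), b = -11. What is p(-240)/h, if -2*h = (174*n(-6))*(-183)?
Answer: 979234/1066707 ≈ 0.91800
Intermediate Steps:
p(F) = 2 + F² (p(F) = 2 + F*(F + 0) = 2 + F*F = 2 + F²)
n(D) = 4 + 1/(-11 + D) (n(D) = 4 + 1/(D - 11) = 4 + 1/(-11 + D))
h = 1066707/17 (h = -174*((-43 + 4*(-6))/(-11 - 6))*(-183)/2 = -174*((-43 - 24)/(-17))*(-183)/2 = -174*(-1/17*(-67))*(-183)/2 = -174*(67/17)*(-183)/2 = -5829*(-183)/17 = -½*(-2133414/17) = 1066707/17 ≈ 62748.)
p(-240)/h = (2 + (-240)²)/(1066707/17) = (2 + 57600)*(17/1066707) = 57602*(17/1066707) = 979234/1066707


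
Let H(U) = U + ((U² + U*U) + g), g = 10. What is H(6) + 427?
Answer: 515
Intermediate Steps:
H(U) = 10 + U + 2*U² (H(U) = U + ((U² + U*U) + 10) = U + ((U² + U²) + 10) = U + (2*U² + 10) = U + (10 + 2*U²) = 10 + U + 2*U²)
H(6) + 427 = (10 + 6 + 2*6²) + 427 = (10 + 6 + 2*36) + 427 = (10 + 6 + 72) + 427 = 88 + 427 = 515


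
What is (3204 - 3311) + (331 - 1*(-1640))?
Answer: 1864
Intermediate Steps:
(3204 - 3311) + (331 - 1*(-1640)) = -107 + (331 + 1640) = -107 + 1971 = 1864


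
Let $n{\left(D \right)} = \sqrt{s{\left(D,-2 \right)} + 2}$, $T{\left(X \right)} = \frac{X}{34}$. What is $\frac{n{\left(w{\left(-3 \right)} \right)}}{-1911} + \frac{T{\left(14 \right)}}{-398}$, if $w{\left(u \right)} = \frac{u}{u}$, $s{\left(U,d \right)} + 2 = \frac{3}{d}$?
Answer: $- \frac{7}{6766} - \frac{i \sqrt{6}}{3822} \approx -0.0010346 - 0.00064089 i$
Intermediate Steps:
$s{\left(U,d \right)} = -2 + \frac{3}{d}$
$w{\left(u \right)} = 1$
$T{\left(X \right)} = \frac{X}{34}$ ($T{\left(X \right)} = X \frac{1}{34} = \frac{X}{34}$)
$n{\left(D \right)} = \frac{i \sqrt{6}}{2}$ ($n{\left(D \right)} = \sqrt{\left(-2 + \frac{3}{-2}\right) + 2} = \sqrt{\left(-2 + 3 \left(- \frac{1}{2}\right)\right) + 2} = \sqrt{\left(-2 - \frac{3}{2}\right) + 2} = \sqrt{- \frac{7}{2} + 2} = \sqrt{- \frac{3}{2}} = \frac{i \sqrt{6}}{2}$)
$\frac{n{\left(w{\left(-3 \right)} \right)}}{-1911} + \frac{T{\left(14 \right)}}{-398} = \frac{\frac{1}{2} i \sqrt{6}}{-1911} + \frac{\frac{1}{34} \cdot 14}{-398} = \frac{i \sqrt{6}}{2} \left(- \frac{1}{1911}\right) + \frac{7}{17} \left(- \frac{1}{398}\right) = - \frac{i \sqrt{6}}{3822} - \frac{7}{6766} = - \frac{7}{6766} - \frac{i \sqrt{6}}{3822}$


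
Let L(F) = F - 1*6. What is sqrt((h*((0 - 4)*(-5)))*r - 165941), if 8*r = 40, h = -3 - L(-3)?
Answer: I*sqrt(165341) ≈ 406.62*I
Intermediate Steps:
L(F) = -6 + F (L(F) = F - 6 = -6 + F)
h = 6 (h = -3 - (-6 - 3) = -3 - 1*(-9) = -3 + 9 = 6)
r = 5 (r = (1/8)*40 = 5)
sqrt((h*((0 - 4)*(-5)))*r - 165941) = sqrt((6*((0 - 4)*(-5)))*5 - 165941) = sqrt((6*(-4*(-5)))*5 - 165941) = sqrt((6*20)*5 - 165941) = sqrt(120*5 - 165941) = sqrt(600 - 165941) = sqrt(-165341) = I*sqrt(165341)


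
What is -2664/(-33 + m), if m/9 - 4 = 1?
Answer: -222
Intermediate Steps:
m = 45 (m = 36 + 9*1 = 36 + 9 = 45)
-2664/(-33 + m) = -2664/(-33 + 45) = -2664/12 = -2664*1/12 = -222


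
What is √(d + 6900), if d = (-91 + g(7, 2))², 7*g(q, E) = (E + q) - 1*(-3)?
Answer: 5*√29149/7 ≈ 121.95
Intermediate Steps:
g(q, E) = 3/7 + E/7 + q/7 (g(q, E) = ((E + q) - 1*(-3))/7 = ((E + q) + 3)/7 = (3 + E + q)/7 = 3/7 + E/7 + q/7)
d = 390625/49 (d = (-91 + (3/7 + (⅐)*2 + (⅐)*7))² = (-91 + (3/7 + 2/7 + 1))² = (-91 + 12/7)² = (-625/7)² = 390625/49 ≈ 7971.9)
√(d + 6900) = √(390625/49 + 6900) = √(728725/49) = 5*√29149/7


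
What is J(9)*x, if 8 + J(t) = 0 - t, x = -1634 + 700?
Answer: 15878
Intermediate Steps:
x = -934
J(t) = -8 - t (J(t) = -8 + (0 - t) = -8 - t)
J(9)*x = (-8 - 1*9)*(-934) = (-8 - 9)*(-934) = -17*(-934) = 15878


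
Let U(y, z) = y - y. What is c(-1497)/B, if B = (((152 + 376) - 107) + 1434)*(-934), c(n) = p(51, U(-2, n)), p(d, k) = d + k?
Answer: -51/1732570 ≈ -2.9436e-5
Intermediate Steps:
U(y, z) = 0
c(n) = 51 (c(n) = 51 + 0 = 51)
B = -1732570 (B = ((528 - 107) + 1434)*(-934) = (421 + 1434)*(-934) = 1855*(-934) = -1732570)
c(-1497)/B = 51/(-1732570) = 51*(-1/1732570) = -51/1732570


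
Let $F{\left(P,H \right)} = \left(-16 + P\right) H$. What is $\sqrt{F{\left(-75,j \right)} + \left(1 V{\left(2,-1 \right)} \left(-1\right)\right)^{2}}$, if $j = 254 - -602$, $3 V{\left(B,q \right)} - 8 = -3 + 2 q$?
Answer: $3 i \sqrt{8655} \approx 279.1 i$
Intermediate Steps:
$V{\left(B,q \right)} = \frac{5}{3} + \frac{2 q}{3}$ ($V{\left(B,q \right)} = \frac{8}{3} + \frac{-3 + 2 q}{3} = \frac{8}{3} + \left(-1 + \frac{2 q}{3}\right) = \frac{5}{3} + \frac{2 q}{3}$)
$j = 856$ ($j = 254 + 602 = 856$)
$F{\left(P,H \right)} = H \left(-16 + P\right)$
$\sqrt{F{\left(-75,j \right)} + \left(1 V{\left(2,-1 \right)} \left(-1\right)\right)^{2}} = \sqrt{856 \left(-16 - 75\right) + \left(1 \left(\frac{5}{3} + \frac{2}{3} \left(-1\right)\right) \left(-1\right)\right)^{2}} = \sqrt{856 \left(-91\right) + \left(1 \left(\frac{5}{3} - \frac{2}{3}\right) \left(-1\right)\right)^{2}} = \sqrt{-77896 + \left(1 \cdot 1 \left(-1\right)\right)^{2}} = \sqrt{-77896 + \left(1 \left(-1\right)\right)^{2}} = \sqrt{-77896 + \left(-1\right)^{2}} = \sqrt{-77896 + 1} = \sqrt{-77895} = 3 i \sqrt{8655}$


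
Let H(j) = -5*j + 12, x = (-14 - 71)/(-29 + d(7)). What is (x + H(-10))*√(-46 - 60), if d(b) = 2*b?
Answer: 203*I*√106/3 ≈ 696.67*I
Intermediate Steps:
x = 17/3 (x = (-14 - 71)/(-29 + 2*7) = -85/(-29 + 14) = -85/(-15) = -85*(-1/15) = 17/3 ≈ 5.6667)
H(j) = 12 - 5*j
(x + H(-10))*√(-46 - 60) = (17/3 + (12 - 5*(-10)))*√(-46 - 60) = (17/3 + (12 + 50))*√(-106) = (17/3 + 62)*(I*√106) = 203*(I*√106)/3 = 203*I*√106/3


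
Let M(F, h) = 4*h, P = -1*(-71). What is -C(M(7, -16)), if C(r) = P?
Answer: -71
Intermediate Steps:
P = 71
C(r) = 71
-C(M(7, -16)) = -1*71 = -71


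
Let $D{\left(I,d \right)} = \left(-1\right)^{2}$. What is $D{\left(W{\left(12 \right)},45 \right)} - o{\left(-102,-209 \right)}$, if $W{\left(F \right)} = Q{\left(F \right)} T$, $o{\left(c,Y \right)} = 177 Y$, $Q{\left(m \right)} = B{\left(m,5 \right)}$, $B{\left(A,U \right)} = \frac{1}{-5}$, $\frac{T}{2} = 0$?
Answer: $36994$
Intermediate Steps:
$T = 0$ ($T = 2 \cdot 0 = 0$)
$B{\left(A,U \right)} = - \frac{1}{5}$
$Q{\left(m \right)} = - \frac{1}{5}$
$W{\left(F \right)} = 0$ ($W{\left(F \right)} = \left(- \frac{1}{5}\right) 0 = 0$)
$D{\left(I,d \right)} = 1$
$D{\left(W{\left(12 \right)},45 \right)} - o{\left(-102,-209 \right)} = 1 - 177 \left(-209\right) = 1 - -36993 = 1 + 36993 = 36994$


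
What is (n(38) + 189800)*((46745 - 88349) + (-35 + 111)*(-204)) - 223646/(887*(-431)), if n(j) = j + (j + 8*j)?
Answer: -4152051043290034/382297 ≈ -1.0861e+10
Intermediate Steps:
n(j) = 10*j (n(j) = j + 9*j = 10*j)
(n(38) + 189800)*((46745 - 88349) + (-35 + 111)*(-204)) - 223646/(887*(-431)) = (10*38 + 189800)*((46745 - 88349) + (-35 + 111)*(-204)) - 223646/(887*(-431)) = (380 + 189800)*(-41604 + 76*(-204)) - 223646/(-382297) = 190180*(-41604 - 15504) - 223646*(-1/382297) = 190180*(-57108) + 223646/382297 = -10860799440 + 223646/382297 = -4152051043290034/382297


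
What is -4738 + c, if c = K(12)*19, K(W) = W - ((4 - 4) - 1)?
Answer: -4491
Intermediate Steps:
K(W) = 1 + W (K(W) = W - (0 - 1) = W - 1*(-1) = W + 1 = 1 + W)
c = 247 (c = (1 + 12)*19 = 13*19 = 247)
-4738 + c = -4738 + 247 = -4491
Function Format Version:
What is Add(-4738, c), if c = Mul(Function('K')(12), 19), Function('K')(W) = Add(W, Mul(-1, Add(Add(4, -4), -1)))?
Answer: -4491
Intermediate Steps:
Function('K')(W) = Add(1, W) (Function('K')(W) = Add(W, Mul(-1, Add(0, -1))) = Add(W, Mul(-1, -1)) = Add(W, 1) = Add(1, W))
c = 247 (c = Mul(Add(1, 12), 19) = Mul(13, 19) = 247)
Add(-4738, c) = Add(-4738, 247) = -4491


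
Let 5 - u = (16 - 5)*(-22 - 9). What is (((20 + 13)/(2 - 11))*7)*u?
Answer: -26642/3 ≈ -8880.7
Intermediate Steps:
u = 346 (u = 5 - (16 - 5)*(-22 - 9) = 5 - 11*(-31) = 5 - 1*(-341) = 5 + 341 = 346)
(((20 + 13)/(2 - 11))*7)*u = (((20 + 13)/(2 - 11))*7)*346 = ((33/(-9))*7)*346 = ((33*(-⅑))*7)*346 = -11/3*7*346 = -77/3*346 = -26642/3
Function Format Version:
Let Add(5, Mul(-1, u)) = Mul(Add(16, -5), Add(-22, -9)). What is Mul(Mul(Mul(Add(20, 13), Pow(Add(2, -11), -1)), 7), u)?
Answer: Rational(-26642, 3) ≈ -8880.7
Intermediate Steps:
u = 346 (u = Add(5, Mul(-1, Mul(Add(16, -5), Add(-22, -9)))) = Add(5, Mul(-1, Mul(11, -31))) = Add(5, Mul(-1, -341)) = Add(5, 341) = 346)
Mul(Mul(Mul(Add(20, 13), Pow(Add(2, -11), -1)), 7), u) = Mul(Mul(Mul(Add(20, 13), Pow(Add(2, -11), -1)), 7), 346) = Mul(Mul(Mul(33, Pow(-9, -1)), 7), 346) = Mul(Mul(Mul(33, Rational(-1, 9)), 7), 346) = Mul(Mul(Rational(-11, 3), 7), 346) = Mul(Rational(-77, 3), 346) = Rational(-26642, 3)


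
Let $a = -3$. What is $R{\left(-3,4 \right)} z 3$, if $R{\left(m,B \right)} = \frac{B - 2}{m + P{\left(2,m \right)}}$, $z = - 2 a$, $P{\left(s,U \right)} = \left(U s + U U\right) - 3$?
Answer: $-12$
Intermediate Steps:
$P{\left(s,U \right)} = -3 + U^{2} + U s$ ($P{\left(s,U \right)} = \left(U s + U^{2}\right) - 3 = \left(U^{2} + U s\right) - 3 = -3 + U^{2} + U s$)
$z = 6$ ($z = \left(-2\right) \left(-3\right) = 6$)
$R{\left(m,B \right)} = \frac{-2 + B}{-3 + m^{2} + 3 m}$ ($R{\left(m,B \right)} = \frac{B - 2}{m + \left(-3 + m^{2} + m 2\right)} = \frac{-2 + B}{m + \left(-3 + m^{2} + 2 m\right)} = \frac{-2 + B}{-3 + m^{2} + 3 m}$)
$R{\left(-3,4 \right)} z 3 = \frac{-2 + 4}{-3 + \left(-3\right)^{2} + 3 \left(-3\right)} 6 \cdot 3 = \frac{1}{-3 + 9 - 9} \cdot 2 \cdot 6 \cdot 3 = \frac{1}{-3} \cdot 2 \cdot 6 \cdot 3 = \left(- \frac{1}{3}\right) 2 \cdot 6 \cdot 3 = \left(- \frac{2}{3}\right) 6 \cdot 3 = \left(-4\right) 3 = -12$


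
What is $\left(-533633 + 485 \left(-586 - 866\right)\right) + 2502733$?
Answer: $1264880$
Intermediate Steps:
$\left(-533633 + 485 \left(-586 - 866\right)\right) + 2502733 = \left(-533633 + 485 \left(-1452\right)\right) + 2502733 = \left(-533633 - 704220\right) + 2502733 = -1237853 + 2502733 = 1264880$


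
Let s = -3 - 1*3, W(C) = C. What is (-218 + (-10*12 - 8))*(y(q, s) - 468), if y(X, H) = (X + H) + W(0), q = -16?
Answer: 169540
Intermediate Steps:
s = -6 (s = -3 - 3 = -6)
y(X, H) = H + X (y(X, H) = (X + H) + 0 = (H + X) + 0 = H + X)
(-218 + (-10*12 - 8))*(y(q, s) - 468) = (-218 + (-10*12 - 8))*((-6 - 16) - 468) = (-218 + (-120 - 8))*(-22 - 468) = (-218 - 128)*(-490) = -346*(-490) = 169540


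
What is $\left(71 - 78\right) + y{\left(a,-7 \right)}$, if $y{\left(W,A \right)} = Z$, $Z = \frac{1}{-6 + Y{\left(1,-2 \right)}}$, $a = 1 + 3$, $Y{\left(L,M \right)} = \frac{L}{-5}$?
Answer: $- \frac{222}{31} \approx -7.1613$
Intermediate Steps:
$Y{\left(L,M \right)} = - \frac{L}{5}$ ($Y{\left(L,M \right)} = L \left(- \frac{1}{5}\right) = - \frac{L}{5}$)
$a = 4$
$Z = - \frac{5}{31}$ ($Z = \frac{1}{-6 - \frac{1}{5}} = \frac{1}{- \frac{31}{5}} = - \frac{5}{31} \approx -0.16129$)
$y{\left(W,A \right)} = - \frac{5}{31}$
$\left(71 - 78\right) + y{\left(a,-7 \right)} = \left(71 - 78\right) - \frac{5}{31} = -7 - \frac{5}{31} = - \frac{222}{31}$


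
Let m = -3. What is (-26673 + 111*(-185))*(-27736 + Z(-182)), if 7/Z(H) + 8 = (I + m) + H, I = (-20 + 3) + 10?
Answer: 32734068507/25 ≈ 1.3094e+9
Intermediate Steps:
I = -7 (I = -17 + 10 = -7)
Z(H) = 7/(-18 + H) (Z(H) = 7/(-8 + ((-7 - 3) + H)) = 7/(-8 + (-10 + H)) = 7/(-18 + H))
(-26673 + 111*(-185))*(-27736 + Z(-182)) = (-26673 + 111*(-185))*(-27736 + 7/(-18 - 182)) = (-26673 - 20535)*(-27736 + 7/(-200)) = -47208*(-27736 + 7*(-1/200)) = -47208*(-27736 - 7/200) = -47208*(-5547207/200) = 32734068507/25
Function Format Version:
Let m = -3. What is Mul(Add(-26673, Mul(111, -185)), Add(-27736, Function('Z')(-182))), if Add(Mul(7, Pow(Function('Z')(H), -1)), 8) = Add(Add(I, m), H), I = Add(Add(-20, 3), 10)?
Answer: Rational(32734068507, 25) ≈ 1.3094e+9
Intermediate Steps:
I = -7 (I = Add(-17, 10) = -7)
Function('Z')(H) = Mul(7, Pow(Add(-18, H), -1)) (Function('Z')(H) = Mul(7, Pow(Add(-8, Add(Add(-7, -3), H)), -1)) = Mul(7, Pow(Add(-8, Add(-10, H)), -1)) = Mul(7, Pow(Add(-18, H), -1)))
Mul(Add(-26673, Mul(111, -185)), Add(-27736, Function('Z')(-182))) = Mul(Add(-26673, Mul(111, -185)), Add(-27736, Mul(7, Pow(Add(-18, -182), -1)))) = Mul(Add(-26673, -20535), Add(-27736, Mul(7, Pow(-200, -1)))) = Mul(-47208, Add(-27736, Mul(7, Rational(-1, 200)))) = Mul(-47208, Add(-27736, Rational(-7, 200))) = Mul(-47208, Rational(-5547207, 200)) = Rational(32734068507, 25)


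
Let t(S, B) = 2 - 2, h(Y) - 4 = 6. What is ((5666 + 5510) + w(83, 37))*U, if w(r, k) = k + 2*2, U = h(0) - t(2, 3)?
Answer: 112170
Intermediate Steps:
h(Y) = 10 (h(Y) = 4 + 6 = 10)
t(S, B) = 0
U = 10 (U = 10 - 1*0 = 10 + 0 = 10)
w(r, k) = 4 + k (w(r, k) = k + 4 = 4 + k)
((5666 + 5510) + w(83, 37))*U = ((5666 + 5510) + (4 + 37))*10 = (11176 + 41)*10 = 11217*10 = 112170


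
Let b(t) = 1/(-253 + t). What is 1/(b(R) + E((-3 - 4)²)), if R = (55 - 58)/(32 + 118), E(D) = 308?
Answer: 12651/3896458 ≈ 0.0032468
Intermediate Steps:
R = -1/50 (R = -3/150 = -3*1/150 = -1/50 ≈ -0.020000)
1/(b(R) + E((-3 - 4)²)) = 1/(1/(-253 - 1/50) + 308) = 1/(1/(-12651/50) + 308) = 1/(-50/12651 + 308) = 1/(3896458/12651) = 12651/3896458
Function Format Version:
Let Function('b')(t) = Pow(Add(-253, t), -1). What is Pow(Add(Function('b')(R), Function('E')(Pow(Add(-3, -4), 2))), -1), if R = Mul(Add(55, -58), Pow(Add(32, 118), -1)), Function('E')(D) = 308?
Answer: Rational(12651, 3896458) ≈ 0.0032468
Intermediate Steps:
R = Rational(-1, 50) (R = Mul(-3, Pow(150, -1)) = Mul(-3, Rational(1, 150)) = Rational(-1, 50) ≈ -0.020000)
Pow(Add(Function('b')(R), Function('E')(Pow(Add(-3, -4), 2))), -1) = Pow(Add(Pow(Add(-253, Rational(-1, 50)), -1), 308), -1) = Pow(Add(Pow(Rational(-12651, 50), -1), 308), -1) = Pow(Add(Rational(-50, 12651), 308), -1) = Pow(Rational(3896458, 12651), -1) = Rational(12651, 3896458)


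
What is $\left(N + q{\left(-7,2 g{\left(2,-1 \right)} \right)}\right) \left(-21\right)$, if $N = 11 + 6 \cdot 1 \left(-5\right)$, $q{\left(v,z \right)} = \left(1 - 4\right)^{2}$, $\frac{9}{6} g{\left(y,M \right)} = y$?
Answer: $210$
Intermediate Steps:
$g{\left(y,M \right)} = \frac{2 y}{3}$
$q{\left(v,z \right)} = 9$ ($q{\left(v,z \right)} = \left(-3\right)^{2} = 9$)
$N = -19$ ($N = 11 + 6 \left(-5\right) = 11 - 30 = -19$)
$\left(N + q{\left(-7,2 g{\left(2,-1 \right)} \right)}\right) \left(-21\right) = \left(-19 + 9\right) \left(-21\right) = \left(-10\right) \left(-21\right) = 210$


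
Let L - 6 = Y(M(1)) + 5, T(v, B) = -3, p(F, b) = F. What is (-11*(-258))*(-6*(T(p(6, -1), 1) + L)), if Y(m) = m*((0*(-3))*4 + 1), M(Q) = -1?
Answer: -119196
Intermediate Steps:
Y(m) = m (Y(m) = m*(0*4 + 1) = m*(0 + 1) = m*1 = m)
L = 10 (L = 6 + (-1 + 5) = 6 + 4 = 10)
(-11*(-258))*(-6*(T(p(6, -1), 1) + L)) = (-11*(-258))*(-6*(-3 + 10)) = 2838*(-6*7) = 2838*(-42) = -119196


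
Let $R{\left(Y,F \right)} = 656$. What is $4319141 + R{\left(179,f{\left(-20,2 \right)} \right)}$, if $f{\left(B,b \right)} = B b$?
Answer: $4319797$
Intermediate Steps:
$4319141 + R{\left(179,f{\left(-20,2 \right)} \right)} = 4319141 + 656 = 4319797$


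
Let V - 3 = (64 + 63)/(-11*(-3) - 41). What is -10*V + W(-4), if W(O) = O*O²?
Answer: 259/4 ≈ 64.750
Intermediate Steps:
W(O) = O³
V = -103/8 (V = 3 + (64 + 63)/(-11*(-3) - 41) = 3 + 127/(33 - 41) = 3 + 127/(-8) = 3 + 127*(-⅛) = 3 - 127/8 = -103/8 ≈ -12.875)
-10*V + W(-4) = -10*(-103/8) + (-4)³ = 515/4 - 64 = 259/4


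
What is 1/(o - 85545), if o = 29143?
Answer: -1/56402 ≈ -1.7730e-5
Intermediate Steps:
1/(o - 85545) = 1/(29143 - 85545) = 1/(-56402) = -1/56402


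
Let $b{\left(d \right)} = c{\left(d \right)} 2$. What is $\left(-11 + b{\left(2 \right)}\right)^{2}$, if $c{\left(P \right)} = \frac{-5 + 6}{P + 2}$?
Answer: $\frac{441}{4} \approx 110.25$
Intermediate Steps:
$c{\left(P \right)} = \frac{1}{2 + P}$ ($c{\left(P \right)} = 1 \frac{1}{2 + P} = \frac{1}{2 + P}$)
$b{\left(d \right)} = \frac{2}{2 + d}$ ($b{\left(d \right)} = \frac{1}{2 + d} 2 = \frac{2}{2 + d}$)
$\left(-11 + b{\left(2 \right)}\right)^{2} = \left(-11 + \frac{2}{2 + 2}\right)^{2} = \left(-11 + \frac{2}{4}\right)^{2} = \left(-11 + 2 \cdot \frac{1}{4}\right)^{2} = \left(-11 + \frac{1}{2}\right)^{2} = \left(- \frac{21}{2}\right)^{2} = \frac{441}{4}$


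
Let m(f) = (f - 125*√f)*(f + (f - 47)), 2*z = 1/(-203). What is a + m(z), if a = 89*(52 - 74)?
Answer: -80682451/41209 + 596375*I*√406/41209 ≈ -1957.9 + 291.6*I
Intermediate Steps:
z = -1/406 (z = (½)/(-203) = (½)*(-1/203) = -1/406 ≈ -0.0024631)
m(f) = (-47 + 2*f)*(f - 125*√f) (m(f) = (f - 125*√f)*(f + (-47 + f)) = (f - 125*√f)*(-47 + 2*f) = (-47 + 2*f)*(f - 125*√f))
a = -1958 (a = 89*(-22) = -1958)
a + m(z) = -1958 + (-(-125)*I*√406/82418 - 47*(-1/406) + 2*(-1/406)² + 5875*√(-1/406)) = -1958 + (-(-125)*I*√406/82418 + 47/406 + 2*(1/164836) + 5875*(I*√406/406)) = -1958 + (125*I*√406/82418 + 47/406 + 1/82418 + 5875*I*√406/406) = -1958 + (4771/41209 + 596375*I*√406/41209) = -80682451/41209 + 596375*I*√406/41209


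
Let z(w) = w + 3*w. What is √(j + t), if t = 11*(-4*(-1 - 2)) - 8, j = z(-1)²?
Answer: 2*√35 ≈ 11.832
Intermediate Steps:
z(w) = 4*w
j = 16 (j = (4*(-1))² = (-4)² = 16)
t = 124 (t = 11*(-4*(-3)) - 8 = 11*12 - 8 = 132 - 8 = 124)
√(j + t) = √(16 + 124) = √140 = 2*√35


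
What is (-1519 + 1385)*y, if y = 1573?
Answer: -210782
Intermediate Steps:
(-1519 + 1385)*y = (-1519 + 1385)*1573 = -134*1573 = -210782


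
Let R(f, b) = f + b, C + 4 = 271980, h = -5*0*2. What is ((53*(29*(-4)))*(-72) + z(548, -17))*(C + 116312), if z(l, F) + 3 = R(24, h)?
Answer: 171886166976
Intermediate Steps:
h = 0 (h = 0*2 = 0)
C = 271976 (C = -4 + 271980 = 271976)
R(f, b) = b + f
z(l, F) = 21 (z(l, F) = -3 + (0 + 24) = -3 + 24 = 21)
((53*(29*(-4)))*(-72) + z(548, -17))*(C + 116312) = ((53*(29*(-4)))*(-72) + 21)*(271976 + 116312) = ((53*(-116))*(-72) + 21)*388288 = (-6148*(-72) + 21)*388288 = (442656 + 21)*388288 = 442677*388288 = 171886166976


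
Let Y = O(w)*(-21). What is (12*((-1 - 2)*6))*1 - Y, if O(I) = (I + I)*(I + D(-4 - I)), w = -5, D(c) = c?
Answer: 624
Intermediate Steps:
O(I) = -8*I (O(I) = (I + I)*(I + (-4 - I)) = (2*I)*(-4) = -8*I)
Y = -840 (Y = -8*(-5)*(-21) = 40*(-21) = -840)
(12*((-1 - 2)*6))*1 - Y = (12*((-1 - 2)*6))*1 - 1*(-840) = (12*(-3*6))*1 + 840 = (12*(-18))*1 + 840 = -216*1 + 840 = -216 + 840 = 624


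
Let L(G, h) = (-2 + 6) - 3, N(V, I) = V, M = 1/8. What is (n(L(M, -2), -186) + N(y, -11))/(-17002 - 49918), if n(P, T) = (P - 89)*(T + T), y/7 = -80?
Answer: -4022/8365 ≈ -0.48081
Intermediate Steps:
M = 1/8 ≈ 0.12500
y = -560 (y = 7*(-80) = -560)
L(G, h) = 1 (L(G, h) = 4 - 3 = 1)
n(P, T) = 2*T*(-89 + P) (n(P, T) = (-89 + P)*(2*T) = 2*T*(-89 + P))
(n(L(M, -2), -186) + N(y, -11))/(-17002 - 49918) = (2*(-186)*(-89 + 1) - 560)/(-17002 - 49918) = (2*(-186)*(-88) - 560)/(-66920) = (32736 - 560)*(-1/66920) = 32176*(-1/66920) = -4022/8365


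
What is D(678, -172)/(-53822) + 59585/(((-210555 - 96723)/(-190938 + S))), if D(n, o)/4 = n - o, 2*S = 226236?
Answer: 1223364902050/81070179 ≈ 15090.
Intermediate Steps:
S = 113118 (S = (½)*226236 = 113118)
D(n, o) = -4*o + 4*n (D(n, o) = 4*(n - o) = -4*o + 4*n)
D(678, -172)/(-53822) + 59585/(((-210555 - 96723)/(-190938 + S))) = (-4*(-172) + 4*678)/(-53822) + 59585/(((-210555 - 96723)/(-190938 + 113118))) = (688 + 2712)*(-1/53822) + 59585/((-307278/(-77820))) = 3400*(-1/53822) + 59585/((-307278*(-1/77820))) = -100/1583 + 59585/(51213/12970) = -100/1583 + 59585*(12970/51213) = -100/1583 + 772817450/51213 = 1223364902050/81070179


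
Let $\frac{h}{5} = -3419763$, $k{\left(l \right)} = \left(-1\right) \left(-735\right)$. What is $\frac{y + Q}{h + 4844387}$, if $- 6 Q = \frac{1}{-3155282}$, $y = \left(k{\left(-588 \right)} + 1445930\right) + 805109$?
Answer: $- \frac{42629891821609}{231997056532176} \approx -0.18375$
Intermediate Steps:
$k{\left(l \right)} = 735$
$h = -17098815$ ($h = 5 \left(-3419763\right) = -17098815$)
$y = 2251774$ ($y = \left(735 + 1445930\right) + 805109 = 1446665 + 805109 = 2251774$)
$Q = \frac{1}{18931692}$ ($Q = - \frac{1}{6 \left(-3155282\right)} = \left(- \frac{1}{6}\right) \left(- \frac{1}{3155282}\right) = \frac{1}{18931692} \approx 5.2821 \cdot 10^{-8}$)
$\frac{y + Q}{h + 4844387} = \frac{2251774 + \frac{1}{18931692}}{-17098815 + 4844387} = \frac{42629891821609}{18931692 \left(-12254428\right)} = \frac{42629891821609}{18931692} \left(- \frac{1}{12254428}\right) = - \frac{42629891821609}{231997056532176}$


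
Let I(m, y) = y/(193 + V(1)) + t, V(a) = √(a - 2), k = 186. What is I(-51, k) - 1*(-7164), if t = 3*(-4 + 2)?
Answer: 133335699/18625 - 93*I/18625 ≈ 7159.0 - 0.0049933*I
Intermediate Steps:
t = -6 (t = 3*(-2) = -6)
V(a) = √(-2 + a)
I(m, y) = -6 + y*(193 - I)/37250 (I(m, y) = y/(193 + √(-2 + 1)) - 6 = y/(193 + √(-1)) - 6 = y/(193 + I) - 6 = ((193 - I)/37250)*y - 6 = y*(193 - I)/37250 - 6 = -6 + y*(193 - I)/37250)
I(-51, k) - 1*(-7164) = (193 - I)*(-1158 + 186 - 6*I)/37250 - 1*(-7164) = (193 - I)*(-972 - 6*I)/37250 + 7164 = (-972 - 6*I)*(193 - I)/37250 + 7164 = 7164 + (-972 - 6*I)*(193 - I)/37250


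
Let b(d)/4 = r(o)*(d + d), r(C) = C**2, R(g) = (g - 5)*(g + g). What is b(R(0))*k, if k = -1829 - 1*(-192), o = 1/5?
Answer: 0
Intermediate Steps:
o = 1/5 ≈ 0.20000
R(g) = 2*g*(-5 + g) (R(g) = (-5 + g)*(2*g) = 2*g*(-5 + g))
b(d) = 8*d/25 (b(d) = 4*((1/5)**2*(d + d)) = 4*((2*d)/25) = 4*(2*d/25) = 8*d/25)
k = -1637 (k = -1829 + 192 = -1637)
b(R(0))*k = (8*(2*0*(-5 + 0))/25)*(-1637) = (8*(2*0*(-5))/25)*(-1637) = ((8/25)*0)*(-1637) = 0*(-1637) = 0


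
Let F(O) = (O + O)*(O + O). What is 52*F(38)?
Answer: 300352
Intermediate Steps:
F(O) = 4*O² (F(O) = (2*O)*(2*O) = 4*O²)
52*F(38) = 52*(4*38²) = 52*(4*1444) = 52*5776 = 300352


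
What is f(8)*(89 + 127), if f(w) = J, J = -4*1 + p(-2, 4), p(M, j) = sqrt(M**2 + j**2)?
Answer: -864 + 432*sqrt(5) ≈ 101.98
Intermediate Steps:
J = -4 + 2*sqrt(5) (J = -4*1 + sqrt((-2)**2 + 4**2) = -4 + sqrt(4 + 16) = -4 + sqrt(20) = -4 + 2*sqrt(5) ≈ 0.47214)
f(w) = -4 + 2*sqrt(5)
f(8)*(89 + 127) = (-4 + 2*sqrt(5))*(89 + 127) = (-4 + 2*sqrt(5))*216 = -864 + 432*sqrt(5)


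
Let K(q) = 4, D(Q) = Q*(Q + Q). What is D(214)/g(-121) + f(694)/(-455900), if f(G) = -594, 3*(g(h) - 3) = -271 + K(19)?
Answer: -10439185429/9801850 ≈ -1065.0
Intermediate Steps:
D(Q) = 2*Q² (D(Q) = Q*(2*Q) = 2*Q²)
g(h) = -86 (g(h) = 3 + (-271 + 4)/3 = 3 + (⅓)*(-267) = 3 - 89 = -86)
D(214)/g(-121) + f(694)/(-455900) = (2*214²)/(-86) - 594/(-455900) = (2*45796)*(-1/86) - 594*(-1/455900) = 91592*(-1/86) + 297/227950 = -45796/43 + 297/227950 = -10439185429/9801850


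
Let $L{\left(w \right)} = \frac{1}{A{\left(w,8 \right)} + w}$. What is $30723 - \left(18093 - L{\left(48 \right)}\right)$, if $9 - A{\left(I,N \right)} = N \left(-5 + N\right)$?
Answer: $\frac{416791}{33} \approx 12630.0$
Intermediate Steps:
$A{\left(I,N \right)} = 9 - N \left(-5 + N\right)$
$L{\left(w \right)} = \frac{1}{-15 + w}$ ($L{\left(w \right)} = \frac{1}{\left(9 - 8^{2} + 5 \cdot 8\right) + w} = \frac{1}{\left(9 - 64 + 40\right) + w} = \frac{1}{-15 + w}$)
$30723 - \left(18093 - L{\left(48 \right)}\right) = 30723 - \left(18093 - \frac{1}{-15 + 48}\right) = 30723 - \left(18093 - \frac{1}{33}\right) = 30723 - \frac{597068}{33} = \frac{416791}{33}$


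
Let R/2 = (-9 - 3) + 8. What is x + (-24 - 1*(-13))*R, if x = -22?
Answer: 66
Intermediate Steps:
R = -8 (R = 2*((-9 - 3) + 8) = 2*(-12 + 8) = 2*(-4) = -8)
x + (-24 - 1*(-13))*R = -22 + (-24 - 1*(-13))*(-8) = -22 + (-24 + 13)*(-8) = -22 - 11*(-8) = -22 + 88 = 66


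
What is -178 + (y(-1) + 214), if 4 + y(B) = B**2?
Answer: 33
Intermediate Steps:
y(B) = -4 + B**2
-178 + (y(-1) + 214) = -178 + ((-4 + (-1)**2) + 214) = -178 + ((-4 + 1) + 214) = -178 + (-3 + 214) = -178 + 211 = 33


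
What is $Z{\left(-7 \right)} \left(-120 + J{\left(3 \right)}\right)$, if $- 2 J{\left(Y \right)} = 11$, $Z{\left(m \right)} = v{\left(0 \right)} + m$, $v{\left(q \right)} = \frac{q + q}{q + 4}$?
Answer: $\frac{1757}{2} \approx 878.5$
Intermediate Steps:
$v{\left(q \right)} = \frac{2 q}{4 + q}$
$Z{\left(m \right)} = m$ ($Z{\left(m \right)} = 2 \cdot 0 \frac{1}{4 + 0} + m = 2 \cdot 0 \cdot \frac{1}{4} + m = 0 + m = m$)
$J{\left(Y \right)} = - \frac{11}{2}$ ($J{\left(Y \right)} = \left(- \frac{1}{2}\right) 11 = - \frac{11}{2}$)
$Z{\left(-7 \right)} \left(-120 + J{\left(3 \right)}\right) = - 7 \left(-120 - \frac{11}{2}\right) = \left(-7\right) \left(- \frac{251}{2}\right) = \frac{1757}{2}$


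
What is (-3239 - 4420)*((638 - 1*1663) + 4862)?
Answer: -29387583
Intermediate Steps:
(-3239 - 4420)*((638 - 1*1663) + 4862) = -7659*((638 - 1663) + 4862) = -7659*(-1025 + 4862) = -7659*3837 = -29387583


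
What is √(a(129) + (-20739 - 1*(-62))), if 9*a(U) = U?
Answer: 2*I*√46491/3 ≈ 143.75*I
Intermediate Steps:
a(U) = U/9
√(a(129) + (-20739 - 1*(-62))) = √((⅑)*129 + (-20739 - 1*(-62))) = √(43/3 + (-20739 + 62)) = √(43/3 - 20677) = √(-61988/3) = 2*I*√46491/3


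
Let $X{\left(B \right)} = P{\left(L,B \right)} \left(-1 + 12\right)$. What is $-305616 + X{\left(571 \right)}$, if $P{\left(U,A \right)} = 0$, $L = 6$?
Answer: $-305616$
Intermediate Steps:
$X{\left(B \right)} = 0$ ($X{\left(B \right)} = 0 \left(-1 + 12\right) = 0 \cdot 11 = 0$)
$-305616 + X{\left(571 \right)} = -305616 + 0 = -305616$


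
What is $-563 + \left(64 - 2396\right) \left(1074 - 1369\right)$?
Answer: $687377$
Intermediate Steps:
$-563 + \left(64 - 2396\right) \left(1074 - 1369\right) = -563 - -687940 = -563 + 687940 = 687377$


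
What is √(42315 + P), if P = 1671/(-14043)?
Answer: √927193559398/4681 ≈ 205.71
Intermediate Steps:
P = -557/4681 (P = 1671*(-1/14043) = -557/4681 ≈ -0.11899)
√(42315 + P) = √(42315 - 557/4681) = √(198075958/4681) = √927193559398/4681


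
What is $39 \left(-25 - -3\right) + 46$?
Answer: $-812$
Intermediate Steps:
$39 \left(-25 - -3\right) + 46 = 39 \left(-25 + 3\right) + 46 = 39 \left(-22\right) + 46 = -858 + 46 = -812$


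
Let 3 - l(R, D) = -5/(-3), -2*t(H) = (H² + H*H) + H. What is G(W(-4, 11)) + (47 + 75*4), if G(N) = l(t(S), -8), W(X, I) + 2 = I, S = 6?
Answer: 1045/3 ≈ 348.33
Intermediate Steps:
t(H) = -H² - H/2 (t(H) = -((H² + H*H) + H)/2 = -((H² + H²) + H)/2 = -(2*H² + H)/2 = -(H + 2*H²)/2 = -H² - H/2)
W(X, I) = -2 + I
l(R, D) = 4/3 (l(R, D) = 3 - (-5)/(-3) = 3 - (-5)*(-1)/3 = 3 - 1*5/3 = 3 - 5/3 = 4/3)
G(N) = 4/3
G(W(-4, 11)) + (47 + 75*4) = 4/3 + (47 + 75*4) = 4/3 + (47 + 300) = 4/3 + 347 = 1045/3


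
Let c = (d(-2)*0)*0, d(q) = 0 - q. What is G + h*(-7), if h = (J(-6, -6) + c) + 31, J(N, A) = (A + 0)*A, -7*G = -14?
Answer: -467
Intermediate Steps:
d(q) = -q
G = 2 (G = -⅐*(-14) = 2)
J(N, A) = A² (J(N, A) = A*A = A²)
c = 0 (c = (-1*(-2)*0)*0 = (2*0)*0 = 0*0 = 0)
h = 67 (h = ((-6)² + 0) + 31 = (36 + 0) + 31 = 36 + 31 = 67)
G + h*(-7) = 2 + 67*(-7) = 2 - 469 = -467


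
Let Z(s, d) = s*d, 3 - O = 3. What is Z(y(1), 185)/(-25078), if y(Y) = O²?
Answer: 0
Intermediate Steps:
O = 0 (O = 3 - 1*3 = 3 - 3 = 0)
y(Y) = 0 (y(Y) = 0² = 0)
Z(s, d) = d*s
Z(y(1), 185)/(-25078) = (185*0)/(-25078) = 0*(-1/25078) = 0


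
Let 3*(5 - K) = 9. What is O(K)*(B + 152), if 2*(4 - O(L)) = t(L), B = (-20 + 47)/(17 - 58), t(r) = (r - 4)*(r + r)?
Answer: 49640/41 ≈ 1210.7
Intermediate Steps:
K = 2 (K = 5 - ⅓*9 = 5 - 3 = 2)
t(r) = 2*r*(-4 + r) (t(r) = (-4 + r)*(2*r) = 2*r*(-4 + r))
B = -27/41 (B = 27/(-41) = 27*(-1/41) = -27/41 ≈ -0.65854)
O(L) = 4 - L*(-4 + L)
O(K)*(B + 152) = (4 - 1*2*(-4 + 2))*(-27/41 + 152) = (4 - 1*2*(-2))*(6205/41) = (4 + 4)*(6205/41) = 8*(6205/41) = 49640/41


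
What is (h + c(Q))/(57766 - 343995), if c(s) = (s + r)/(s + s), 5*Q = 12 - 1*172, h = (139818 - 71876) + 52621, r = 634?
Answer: -3857715/9159328 ≈ -0.42118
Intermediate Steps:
h = 120563 (h = 67942 + 52621 = 120563)
Q = -32 (Q = (12 - 1*172)/5 = (12 - 172)/5 = (1/5)*(-160) = -32)
c(s) = (634 + s)/(2*s) (c(s) = (s + 634)/(s + s) = (634 + s)/((2*s)) = (634 + s)*(1/(2*s)) = (634 + s)/(2*s))
(h + c(Q))/(57766 - 343995) = (120563 + (1/2)*(634 - 32)/(-32))/(57766 - 343995) = (120563 + (1/2)*(-1/32)*602)/(-286229) = (120563 - 301/32)*(-1/286229) = (3857715/32)*(-1/286229) = -3857715/9159328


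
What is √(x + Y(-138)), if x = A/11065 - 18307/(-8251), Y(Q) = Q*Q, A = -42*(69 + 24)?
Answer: √158751095038093176835/91297315 ≈ 138.01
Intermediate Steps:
A = -3906 (A = -42*93 = -3906)
Y(Q) = Q²
x = 170338549/91297315 (x = -3906/11065 - 18307/(-8251) = -3906*1/11065 - 18307*(-1/8251) = -3906/11065 + 18307/8251 = 170338549/91297315 ≈ 1.8658)
√(x + Y(-138)) = √(170338549/91297315 + (-138)²) = √(170338549/91297315 + 19044) = √(1738836405409/91297315) = √158751095038093176835/91297315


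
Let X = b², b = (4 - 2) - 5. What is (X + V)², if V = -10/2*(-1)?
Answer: 196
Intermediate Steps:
b = -3 (b = 2 - 5 = -3)
X = 9 (X = (-3)² = 9)
V = 5 (V = -10/2*(-1) = -5*1*(-1) = -5*(-1) = 5)
(X + V)² = (9 + 5)² = 14² = 196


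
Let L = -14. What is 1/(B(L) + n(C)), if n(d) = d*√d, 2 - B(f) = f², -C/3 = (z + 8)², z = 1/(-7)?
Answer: -22823906/751805134639 + 171199875*I*√3/751805134639 ≈ -3.0359e-5 + 0.00039442*I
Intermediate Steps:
z = -⅐ (z = 1*(-⅐) = -⅐ ≈ -0.14286)
C = -9075/49 (C = -3*(-⅐ + 8)² = -3*(55/7)² = -3*3025/49 = -9075/49 ≈ -185.20)
B(f) = 2 - f²
n(d) = d^(3/2)
1/(B(L) + n(C)) = 1/((2 - 1*(-14)²) + (-9075/49)^(3/2)) = 1/((2 - 1*196) - 499125*I*√3/343) = 1/((2 - 196) - 499125*I*√3/343) = 1/(-194 - 499125*I*√3/343)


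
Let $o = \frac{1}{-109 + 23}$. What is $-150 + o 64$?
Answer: $- \frac{6482}{43} \approx -150.74$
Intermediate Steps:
$o = - \frac{1}{86}$ ($o = \frac{1}{-86} = - \frac{1}{86} \approx -0.011628$)
$-150 + o 64 = -150 - \frac{32}{43} = - \frac{6482}{43}$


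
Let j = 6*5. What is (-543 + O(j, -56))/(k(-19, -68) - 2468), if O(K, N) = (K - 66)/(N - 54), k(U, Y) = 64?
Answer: 29847/132220 ≈ 0.22574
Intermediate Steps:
j = 30
O(K, N) = (-66 + K)/(-54 + N)
(-543 + O(j, -56))/(k(-19, -68) - 2468) = (-543 + (-66 + 30)/(-54 - 56))/(64 - 2468) = (-543 - 36/(-110))/(-2404) = (-543 - 1/110*(-36))*(-1/2404) = (-543 + 18/55)*(-1/2404) = -29847/55*(-1/2404) = 29847/132220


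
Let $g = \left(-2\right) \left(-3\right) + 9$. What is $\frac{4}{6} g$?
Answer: $10$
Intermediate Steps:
$g = 15$ ($g = 6 + 9 = 15$)
$\frac{4}{6} g = \frac{4}{6} \cdot 15 = 4 \cdot \frac{1}{6} \cdot 15 = \frac{2}{3} \cdot 15 = 10$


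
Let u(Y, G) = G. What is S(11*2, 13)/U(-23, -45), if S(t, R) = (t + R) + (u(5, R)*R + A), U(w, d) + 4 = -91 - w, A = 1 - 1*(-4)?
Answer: -209/72 ≈ -2.9028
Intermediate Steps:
A = 5 (A = 1 + 4 = 5)
U(w, d) = -95 - w (U(w, d) = -4 + (-91 - w) = -95 - w)
S(t, R) = 5 + R + t + R² (S(t, R) = (t + R) + (R*R + 5) = (R + t) + (R² + 5) = (R + t) + (5 + R²) = 5 + R + t + R²)
S(11*2, 13)/U(-23, -45) = (5 + 13 + 11*2 + 13²)/(-95 - 1*(-23)) = (5 + 13 + 22 + 169)/(-95 + 23) = 209/(-72) = 209*(-1/72) = -209/72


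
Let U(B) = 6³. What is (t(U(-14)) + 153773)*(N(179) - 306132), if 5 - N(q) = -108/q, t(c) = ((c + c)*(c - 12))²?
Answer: -425588846397320125/179 ≈ -2.3776e+15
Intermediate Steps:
U(B) = 216
t(c) = 4*c²*(-12 + c)² (t(c) = ((2*c)*(-12 + c))² = (2*c*(-12 + c))² = 4*c²*(-12 + c)²)
N(q) = 5 + 108/q (N(q) = 5 - (-108)/q = 5 + 108/q)
(t(U(-14)) + 153773)*(N(179) - 306132) = (4*216²*(-12 + 216)² + 153773)*((5 + 108/179) - 306132) = (4*46656*204² + 153773)*((5 + 108*(1/179)) - 306132) = (4*46656*41616 + 153773)*((5 + 108/179) - 306132) = (7766544384 + 153773)*(1003/179 - 306132) = 7766698157*(-54796625/179) = -425588846397320125/179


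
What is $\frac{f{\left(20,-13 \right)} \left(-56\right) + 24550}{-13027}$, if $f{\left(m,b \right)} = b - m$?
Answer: $- \frac{26398}{13027} \approx -2.0264$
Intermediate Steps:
$\frac{f{\left(20,-13 \right)} \left(-56\right) + 24550}{-13027} = \frac{\left(-13 - 20\right) \left(-56\right) + 24550}{-13027} = \left(\left(-13 - 20\right) \left(-56\right) + 24550\right) \left(- \frac{1}{13027}\right) = \left(\left(-33\right) \left(-56\right) + 24550\right) \left(- \frac{1}{13027}\right) = \left(1848 + 24550\right) \left(- \frac{1}{13027}\right) = 26398 \left(- \frac{1}{13027}\right) = - \frac{26398}{13027}$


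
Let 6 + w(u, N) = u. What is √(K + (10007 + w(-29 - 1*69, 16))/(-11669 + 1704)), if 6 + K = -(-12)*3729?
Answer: √4442836725555/9965 ≈ 211.52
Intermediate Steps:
w(u, N) = -6 + u
K = 44742 (K = -6 - (-12)*3729 = -6 - 1*(-44748) = -6 + 44748 = 44742)
√(K + (10007 + w(-29 - 1*69, 16))/(-11669 + 1704)) = √(44742 + (10007 + (-6 + (-29 - 1*69)))/(-11669 + 1704)) = √(44742 + (10007 + (-6 + (-29 - 69)))/(-9965)) = √(44742 + (10007 + (-6 - 98))*(-1/9965)) = √(44742 + (10007 - 104)*(-1/9965)) = √(44742 + 9903*(-1/9965)) = √(44742 - 9903/9965) = √(445844127/9965) = √4442836725555/9965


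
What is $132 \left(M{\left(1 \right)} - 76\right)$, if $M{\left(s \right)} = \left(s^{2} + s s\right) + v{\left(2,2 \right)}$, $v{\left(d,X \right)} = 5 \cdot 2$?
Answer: $-8448$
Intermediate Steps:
$v{\left(d,X \right)} = 10$
$M{\left(s \right)} = 10 + 2 s^{2}$ ($M{\left(s \right)} = \left(s^{2} + s s\right) + 10 = \left(s^{2} + s^{2}\right) + 10 = 2 s^{2} + 10 = 10 + 2 s^{2}$)
$132 \left(M{\left(1 \right)} - 76\right) = 132 \left(\left(10 + 2 \cdot 1^{2}\right) - 76\right) = 132 \left(\left(10 + 2 \cdot 1\right) - 76\right) = 132 \left(\left(10 + 2\right) - 76\right) = 132 \left(12 - 76\right) = 132 \left(-64\right) = -8448$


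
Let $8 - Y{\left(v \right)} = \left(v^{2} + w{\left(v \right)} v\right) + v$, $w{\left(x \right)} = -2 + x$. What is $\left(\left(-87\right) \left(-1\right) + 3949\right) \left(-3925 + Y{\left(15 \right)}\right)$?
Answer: $-17564672$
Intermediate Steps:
$Y{\left(v \right)} = 8 - v - v^{2} - v \left(-2 + v\right)$ ($Y{\left(v \right)} = 8 - \left(\left(v^{2} + \left(-2 + v\right) v\right) + v\right) = 8 - \left(\left(v^{2} + v \left(-2 + v\right)\right) + v\right) = 8 - \left(v + v^{2} + v \left(-2 + v\right)\right) = 8 - v - v^{2} - v \left(-2 + v\right)$)
$\left(\left(-87\right) \left(-1\right) + 3949\right) \left(-3925 + Y{\left(15 \right)}\right) = \left(\left(-87\right) \left(-1\right) + 3949\right) \left(-3925 + \left(8 + 15 - 2 \cdot 15^{2}\right)\right) = \left(87 + 3949\right) \left(-3925 + \left(8 + 15 - 450\right)\right) = 4036 \left(-3925 + \left(8 + 15 - 450\right)\right) = 4036 \left(-3925 - 427\right) = 4036 \left(-4352\right) = -17564672$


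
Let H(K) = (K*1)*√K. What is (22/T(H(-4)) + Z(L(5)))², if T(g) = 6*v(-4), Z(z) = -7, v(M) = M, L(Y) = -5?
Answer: 9025/144 ≈ 62.674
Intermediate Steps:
H(K) = K^(3/2) (H(K) = K*√K = K^(3/2))
T(g) = -24 (T(g) = 6*(-4) = -24)
(22/T(H(-4)) + Z(L(5)))² = (22/(-24) - 7)² = (22*(-1/24) - 7)² = (-11/12 - 7)² = (-95/12)² = 9025/144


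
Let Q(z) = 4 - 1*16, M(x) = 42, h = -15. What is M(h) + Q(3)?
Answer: 30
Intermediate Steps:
Q(z) = -12 (Q(z) = 4 - 16 = -12)
M(h) + Q(3) = 42 - 12 = 30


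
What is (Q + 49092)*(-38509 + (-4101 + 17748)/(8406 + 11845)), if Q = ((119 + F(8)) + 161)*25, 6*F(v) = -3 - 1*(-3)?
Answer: -43742342826304/20251 ≈ -2.1600e+9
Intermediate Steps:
F(v) = 0 (F(v) = (-3 - 1*(-3))/6 = (-3 + 3)/6 = (⅙)*0 = 0)
Q = 7000 (Q = ((119 + 0) + 161)*25 = (119 + 161)*25 = 280*25 = 7000)
(Q + 49092)*(-38509 + (-4101 + 17748)/(8406 + 11845)) = (7000 + 49092)*(-38509 + (-4101 + 17748)/(8406 + 11845)) = 56092*(-38509 + 13647/20251) = 56092*(-779832112/20251) = -43742342826304/20251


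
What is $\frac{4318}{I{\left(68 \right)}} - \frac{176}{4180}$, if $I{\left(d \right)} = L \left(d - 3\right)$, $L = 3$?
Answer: $\frac{81886}{3705} \approx 22.101$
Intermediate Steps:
$I{\left(d \right)} = -9 + 3 d$ ($I{\left(d \right)} = 3 \left(d - 3\right) = 3 \left(-3 + d\right) = -9 + 3 d$)
$\frac{4318}{I{\left(68 \right)}} - \frac{176}{4180} = \frac{4318}{-9 + 3 \cdot 68} - \frac{176}{4180} = \frac{4318}{-9 + 204} - \frac{4}{95} = \frac{4318}{195} - \frac{4}{95} = \frac{81886}{3705}$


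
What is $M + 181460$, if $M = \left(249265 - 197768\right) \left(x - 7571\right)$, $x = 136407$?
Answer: $6634848952$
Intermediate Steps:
$M = 6634667492$ ($M = \left(249265 - 197768\right) \left(136407 - 7571\right) = 51497 \cdot 128836 = 6634667492$)
$M + 181460 = 6634667492 + 181460 = 6634848952$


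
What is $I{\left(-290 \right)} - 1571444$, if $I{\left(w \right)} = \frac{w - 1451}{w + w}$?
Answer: $- \frac{911435779}{580} \approx -1.5714 \cdot 10^{6}$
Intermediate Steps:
$I{\left(w \right)} = \frac{-1451 + w}{2 w}$
$I{\left(-290 \right)} - 1571444 = \frac{-1451 - 290}{2 \left(-290\right)} - 1571444 = \frac{1}{2} \left(- \frac{1}{290}\right) \left(-1741\right) - 1571444 = \frac{1741}{580} - 1571444 = - \frac{911435779}{580}$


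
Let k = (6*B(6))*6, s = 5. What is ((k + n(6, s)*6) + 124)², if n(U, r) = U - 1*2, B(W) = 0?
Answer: 21904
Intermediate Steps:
n(U, r) = -2 + U (n(U, r) = U - 2 = -2 + U)
k = 0 (k = (6*0)*6 = 0*6 = 0)
((k + n(6, s)*6) + 124)² = ((0 + (-2 + 6)*6) + 124)² = ((0 + 4*6) + 124)² = ((0 + 24) + 124)² = (24 + 124)² = 148² = 21904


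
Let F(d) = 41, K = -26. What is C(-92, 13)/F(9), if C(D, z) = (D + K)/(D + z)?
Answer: 118/3239 ≈ 0.036431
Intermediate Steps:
C(D, z) = (-26 + D)/(D + z) (C(D, z) = (D - 26)/(D + z) = (-26 + D)/(D + z))
C(-92, 13)/F(9) = ((-26 - 92)/(-92 + 13))/41 = (-118/(-79))*(1/41) = -1/79*(-118)*(1/41) = (118/79)*(1/41) = 118/3239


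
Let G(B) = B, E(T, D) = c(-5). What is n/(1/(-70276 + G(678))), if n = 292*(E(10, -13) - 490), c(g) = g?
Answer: 10059694920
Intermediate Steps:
E(T, D) = -5
n = -144540 (n = 292*(-5 - 490) = 292*(-495) = -144540)
n/(1/(-70276 + G(678))) = -144540/(1/(-70276 + 678)) = -144540/(1/(-69598)) = -144540/(-1/69598) = -144540*(-69598) = 10059694920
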